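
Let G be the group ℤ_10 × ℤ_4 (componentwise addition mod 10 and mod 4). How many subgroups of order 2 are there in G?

3

|G| = 40 and 2 | 40, so subgroups of order 2 are possible by Lagrange.
The subgroups of order 2 are: {(0,0), (0,2)}; {(0,0), (5,0)}; {(0,0), (5,2)}.
So G has 3 subgroups of order 2.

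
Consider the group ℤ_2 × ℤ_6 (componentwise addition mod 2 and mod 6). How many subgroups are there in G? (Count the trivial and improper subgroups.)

10

|G| = 12, so by Lagrange every subgroup order divides 12. Divisors: 1, 2, 3, 4, 6, 12.
Subgroups by order — order 1: 1; order 2: 3; order 3: 1; order 4: 1; order 6: 3; order 12: 1.
Total: 1 + 3 + 1 + 1 + 3 + 1 = 10.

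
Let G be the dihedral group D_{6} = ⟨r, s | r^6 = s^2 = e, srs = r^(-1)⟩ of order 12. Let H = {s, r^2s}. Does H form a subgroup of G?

The identity e ∉ H, so H is not a subgroup.

No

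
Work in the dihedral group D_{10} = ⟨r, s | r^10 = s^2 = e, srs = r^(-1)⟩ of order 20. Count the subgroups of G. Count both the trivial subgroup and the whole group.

|G| = 20, so by Lagrange every subgroup order divides 20. Divisors: 1, 2, 4, 5, 10, 20.
Subgroups by order — order 1: 1; order 2: 11; order 4: 5; order 5: 1; order 10: 3; order 20: 1.
Total: 1 + 11 + 5 + 1 + 3 + 1 = 22.

22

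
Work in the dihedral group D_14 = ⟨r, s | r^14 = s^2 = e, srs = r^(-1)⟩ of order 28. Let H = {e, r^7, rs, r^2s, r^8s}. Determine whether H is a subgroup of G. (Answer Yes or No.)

No

|H| = 5 does not divide |G| = 28, so by Lagrange H is not a subgroup.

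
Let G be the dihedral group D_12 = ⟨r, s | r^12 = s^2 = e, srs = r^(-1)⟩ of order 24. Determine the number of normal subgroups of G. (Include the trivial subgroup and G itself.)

9

G has 34 subgroups. Checking conjugation-invariance by order — order 1: 1/1 normal; order 2: 1/13 normal; order 3: 1/1 normal; order 4: 1/7 normal; order 6: 1/5 normal; order 8: 0/3 normal; order 12: 3/3 normal; order 24: 1/1 normal.
Total normal subgroups: 9.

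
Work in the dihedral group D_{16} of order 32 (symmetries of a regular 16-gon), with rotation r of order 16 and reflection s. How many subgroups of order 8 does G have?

5

|G| = 32 and 8 | 32, so subgroups of order 8 are possible by Lagrange.
The subgroups of order 8 are: {e, r^2, r^4, r^6, r^8, r^10, r^12, r^14}; {e, r^4, r^8, r^12, r^2s, r^6s, r^10s, r^14s}; {e, r^4, r^8, r^12, r^3s, r^7s, r^11s, r^15s}; {e, r^4, r^8, r^12, s, r^4s, r^8s, r^12s}; … (5 in all).
So G has 5 subgroups of order 8.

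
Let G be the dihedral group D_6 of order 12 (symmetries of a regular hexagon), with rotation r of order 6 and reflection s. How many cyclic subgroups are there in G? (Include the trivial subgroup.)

10

Each element a generates a cyclic subgroup ⟨a⟩; distinct elements may generate the same one (a cyclic group of order d has φ(d) generators).
Cyclic subgroups by order — order 1: 1; order 2: 7; order 3: 1; order 6: 1.
Total: 10.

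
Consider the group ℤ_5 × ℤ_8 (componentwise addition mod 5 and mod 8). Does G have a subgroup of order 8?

8 | 40. A subgroup of order 8 is {(0,0), (0,1), (0,2), (0,3), (0,4), (0,5), (0,6), (0,7)}.

Yes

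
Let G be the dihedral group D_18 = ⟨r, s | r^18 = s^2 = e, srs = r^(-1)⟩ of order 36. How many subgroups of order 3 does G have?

|G| = 36 and 3 | 36, so subgroups of order 3 are possible by Lagrange.
The subgroups of order 3 are: {e, r^6, r^12}.
So G has 1 subgroup of order 3.

1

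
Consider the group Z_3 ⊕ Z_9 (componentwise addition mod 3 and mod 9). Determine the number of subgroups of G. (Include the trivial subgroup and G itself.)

10

|G| = 27, so by Lagrange every subgroup order divides 27. Divisors: 1, 3, 9, 27.
Subgroups by order — order 1: 1; order 3: 4; order 9: 4; order 27: 1.
Total: 1 + 4 + 4 + 1 = 10.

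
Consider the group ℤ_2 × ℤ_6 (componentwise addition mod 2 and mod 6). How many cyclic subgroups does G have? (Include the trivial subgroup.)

Group the elements of G by the cyclic subgroup they generate; each cyclic subgroup of order d accounts for φ(d) elements.
Cyclic subgroups by order — order 1: 1; order 2: 3; order 3: 1; order 6: 3.
Total: 8.

8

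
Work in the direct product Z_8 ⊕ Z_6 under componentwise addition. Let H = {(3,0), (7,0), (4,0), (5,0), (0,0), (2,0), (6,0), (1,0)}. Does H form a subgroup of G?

Yes

|H| = 8 divides |G| = 48, consistent with Lagrange.
H contains the identity, every element's inverse is in H, and H is closed under +: it is a subgroup.
In fact H = ⟨(7,0)⟩.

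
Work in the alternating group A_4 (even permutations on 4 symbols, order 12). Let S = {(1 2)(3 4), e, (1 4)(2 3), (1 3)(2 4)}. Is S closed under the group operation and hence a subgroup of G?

|S| = 4 divides |G| = 12, consistent with Lagrange.
S contains the identity, every element's inverse is in S, and S is closed under ∘: it is a subgroup.

Yes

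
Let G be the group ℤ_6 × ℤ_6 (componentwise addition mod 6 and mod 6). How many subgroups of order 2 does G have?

3

|G| = 36 and 2 | 36, so subgroups of order 2 are possible by Lagrange.
The subgroups of order 2 are: {(0,0), (0,3)}; {(0,0), (3,0)}; {(0,0), (3,3)}.
So G has 3 subgroups of order 2.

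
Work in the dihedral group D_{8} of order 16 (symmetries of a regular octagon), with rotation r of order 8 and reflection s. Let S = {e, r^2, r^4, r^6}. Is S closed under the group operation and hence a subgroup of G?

|S| = 4 divides |G| = 16, consistent with Lagrange.
S contains the identity, every element's inverse is in S, and S is closed under ·: it is a subgroup.
In fact S = ⟨r^6⟩.

Yes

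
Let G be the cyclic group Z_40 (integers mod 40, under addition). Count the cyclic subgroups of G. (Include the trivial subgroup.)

A cyclic subgroup of order d is generated by each of its φ(d) elements of order d, so the cyclic subgroups of order d number (#elements of order d)/φ(d).
Cyclic subgroups by order — order 1: 1; order 2: 1; order 4: 1; order 5: 1; order 8: 1; order 10: 1; order 20: 1; order 40: 1.
Total: 8.

8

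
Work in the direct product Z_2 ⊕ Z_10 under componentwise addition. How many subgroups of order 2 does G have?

|G| = 20 and 2 | 20, so subgroups of order 2 are possible by Lagrange.
The subgroups of order 2 are: {(0,0), (0,5)}; {(0,0), (1,0)}; {(0,0), (1,5)}.
So G has 3 subgroups of order 2.

3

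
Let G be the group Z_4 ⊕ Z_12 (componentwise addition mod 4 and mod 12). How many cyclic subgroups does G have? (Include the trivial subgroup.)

A cyclic subgroup of order d is generated by each of its φ(d) elements of order d, so the cyclic subgroups of order d number (#elements of order d)/φ(d).
Cyclic subgroups by order — order 1: 1; order 2: 3; order 3: 1; order 4: 6; order 6: 3; order 12: 6.
Total: 20.

20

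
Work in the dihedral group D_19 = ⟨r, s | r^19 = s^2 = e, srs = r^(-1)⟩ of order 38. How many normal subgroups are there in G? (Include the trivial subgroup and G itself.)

G has 22 subgroups. Checking conjugation-invariance by order — order 1: 1/1 normal; order 2: 0/19 normal; order 19: 1/1 normal; order 38: 1/1 normal.
Total normal subgroups: 3.

3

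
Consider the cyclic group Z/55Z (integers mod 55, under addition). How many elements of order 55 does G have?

In a cyclic group of order 55, the number of elements of order d (for d | 55) is φ(d).
φ(55) = 40.

40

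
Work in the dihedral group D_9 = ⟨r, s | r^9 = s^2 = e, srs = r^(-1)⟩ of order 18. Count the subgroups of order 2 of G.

|G| = 18 and 2 | 18, so subgroups of order 2 are possible by Lagrange.
The subgroups of order 2 are: {e, r^2s}; {e, r^3s}; {e, r^4s}; {e, r^5s}; … (9 in all).
So G has 9 subgroups of order 2.

9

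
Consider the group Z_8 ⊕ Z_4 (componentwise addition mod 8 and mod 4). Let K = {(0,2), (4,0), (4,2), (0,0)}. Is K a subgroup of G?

Yes

|K| = 4 divides |G| = 32, consistent with Lagrange.
K contains the identity, every element's inverse is in K, and K is closed under +: it is a subgroup.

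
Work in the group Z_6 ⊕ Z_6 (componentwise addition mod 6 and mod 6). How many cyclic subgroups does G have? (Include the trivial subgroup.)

Each element a generates a cyclic subgroup ⟨a⟩; distinct elements may generate the same one (a cyclic group of order d has φ(d) generators).
Cyclic subgroups by order — order 1: 1; order 2: 3; order 3: 4; order 6: 12.
Total: 20.

20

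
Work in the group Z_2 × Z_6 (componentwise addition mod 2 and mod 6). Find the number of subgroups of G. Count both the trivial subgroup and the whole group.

|G| = 12, so by Lagrange every subgroup order divides 12. Divisors: 1, 2, 3, 4, 6, 12.
Subgroups by order — order 1: 1; order 2: 3; order 3: 1; order 4: 1; order 6: 3; order 12: 1.
Total: 1 + 3 + 1 + 1 + 3 + 1 = 10.

10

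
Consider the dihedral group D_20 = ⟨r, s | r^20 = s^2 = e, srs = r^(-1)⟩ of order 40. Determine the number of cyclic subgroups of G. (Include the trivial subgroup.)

26

A cyclic subgroup of order d is generated by each of its φ(d) elements of order d, so the cyclic subgroups of order d number (#elements of order d)/φ(d).
Cyclic subgroups by order — order 1: 1; order 2: 21; order 4: 1; order 5: 1; order 10: 1; order 20: 1.
Total: 26.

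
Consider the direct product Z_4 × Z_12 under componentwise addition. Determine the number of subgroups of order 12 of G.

|G| = 48 and 12 | 48, so subgroups of order 12 are possible by Lagrange.
The subgroups of order 12 are: {(0,0), (0,1), (0,2), (0,3), (0,4), (0,5), (0,6), (0,7), (0,8), (0,9), (0,10), (0,11)}; {(0,0), (0,2), (0,4), (0,6), (0,8), (0,10), (2,0), (2,2), (2,4), (2,6), (2,8), (2,10)}; {(0,0), (0,2), (0,4), (0,6), (0,8), (0,10), (2,1), (2,3), (2,5), (2,7), (2,9), (2,11)}; {(0,0), (0,4), (0,8), (1,0), (1,4), (1,8), (2,0), (2,4), (2,8), (3,0), (3,4), (3,8)}; … (7 in all).
So G has 7 subgroups of order 12.

7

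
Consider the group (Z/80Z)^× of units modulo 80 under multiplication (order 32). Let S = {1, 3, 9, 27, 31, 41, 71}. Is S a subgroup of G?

|S| = 7 does not divide |G| = 32, so by Lagrange S is not a subgroup.

No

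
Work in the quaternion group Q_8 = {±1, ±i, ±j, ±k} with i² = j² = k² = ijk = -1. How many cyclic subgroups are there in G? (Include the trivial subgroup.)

A cyclic subgroup of order d is generated by each of its φ(d) elements of order d, so the cyclic subgroups of order d number (#elements of order d)/φ(d).
Cyclic subgroups by order — order 1: 1; order 2: 1; order 4: 3.
Total: 5.

5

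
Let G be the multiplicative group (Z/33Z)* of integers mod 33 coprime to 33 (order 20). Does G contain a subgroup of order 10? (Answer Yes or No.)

10 | 20. A subgroup of order 10 is {1, 4, 7, 10, 13, 16, 19, 25, 28, 31}.

Yes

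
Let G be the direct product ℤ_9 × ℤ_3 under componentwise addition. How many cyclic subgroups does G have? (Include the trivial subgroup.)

A cyclic subgroup of order d is generated by each of its φ(d) elements of order d, so the cyclic subgroups of order d number (#elements of order d)/φ(d).
Cyclic subgroups by order — order 1: 1; order 3: 4; order 9: 3.
Total: 8.

8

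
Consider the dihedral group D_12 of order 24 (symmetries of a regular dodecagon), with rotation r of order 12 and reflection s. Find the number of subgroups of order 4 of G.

|G| = 24 and 4 | 24, so subgroups of order 4 are possible by Lagrange.
The subgroups of order 4 are: {e, r^6, r^4s, r^10s}; {e, r^6, r^5s, r^11s}; {e, r^6, r^2s, r^8s}; {e, r^3, r^6, r^9}; … (7 in all).
So G has 7 subgroups of order 4.

7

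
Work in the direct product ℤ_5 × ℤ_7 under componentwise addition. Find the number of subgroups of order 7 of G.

|G| = 35 and 7 | 35, so subgroups of order 7 are possible by Lagrange.
The subgroups of order 7 are: {(0,0), (0,1), (0,2), (0,3), (0,4), (0,5), (0,6)}.
So G has 1 subgroup of order 7.

1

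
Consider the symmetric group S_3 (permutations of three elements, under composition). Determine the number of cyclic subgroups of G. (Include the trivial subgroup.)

5

A cyclic subgroup of order d is generated by each of its φ(d) elements of order d, so the cyclic subgroups of order d number (#elements of order d)/φ(d).
Cyclic subgroups by order — order 1: 1; order 2: 3; order 3: 1.
Total: 5.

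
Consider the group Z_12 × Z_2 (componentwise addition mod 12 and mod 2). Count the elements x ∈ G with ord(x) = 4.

4

An element (a,b) has order lcm(ord(a), ord(b)); count pairs with lcm equal to 4.
Enumerating gives 4 such elements.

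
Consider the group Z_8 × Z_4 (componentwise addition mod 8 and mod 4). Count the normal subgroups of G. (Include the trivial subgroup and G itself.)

22

G is abelian, so every subgroup is normal.
G has 22 subgroups in total, hence 22 normal subgroups.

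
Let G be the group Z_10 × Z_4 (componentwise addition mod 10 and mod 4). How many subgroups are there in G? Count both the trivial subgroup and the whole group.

|G| = 40, so by Lagrange every subgroup order divides 40. Divisors: 1, 2, 4, 5, 8, 10, 20, 40.
Subgroups by order — order 1: 1; order 2: 3; order 4: 3; order 5: 1; order 8: 1; order 10: 3; order 20: 3; order 40: 1.
Total: 1 + 3 + 3 + 1 + 1 + 3 + 3 + 1 = 16.

16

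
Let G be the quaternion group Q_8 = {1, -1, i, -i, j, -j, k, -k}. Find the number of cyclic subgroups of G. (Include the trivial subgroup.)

5

Each element a generates a cyclic subgroup ⟨a⟩; distinct elements may generate the same one (a cyclic group of order d has φ(d) generators).
Cyclic subgroups by order — order 1: 1; order 2: 1; order 4: 3.
Total: 5.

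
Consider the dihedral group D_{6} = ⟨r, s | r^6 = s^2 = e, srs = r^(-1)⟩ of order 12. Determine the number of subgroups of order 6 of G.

|G| = 12 and 6 | 12, so subgroups of order 6 are possible by Lagrange.
The subgroups of order 6 are: {e, r, r^2, r^3, r^4, r^5}; {e, r^2, r^4, s, r^2s, r^4s}; {e, r^2, r^4, rs, r^3s, r^5s}.
So G has 3 subgroups of order 6.

3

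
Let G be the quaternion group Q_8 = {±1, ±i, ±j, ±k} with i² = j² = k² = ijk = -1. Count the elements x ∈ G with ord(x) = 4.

6

The elements of order 4 are: i, -i, j, -j, k, -k.
That's 6.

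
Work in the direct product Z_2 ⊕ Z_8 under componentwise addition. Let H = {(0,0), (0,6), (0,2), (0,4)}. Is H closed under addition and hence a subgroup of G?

Yes

|H| = 4 divides |G| = 16, consistent with Lagrange.
H contains the identity, every element's inverse is in H, and H is closed under +: it is a subgroup.
In fact H = ⟨(0,2)⟩.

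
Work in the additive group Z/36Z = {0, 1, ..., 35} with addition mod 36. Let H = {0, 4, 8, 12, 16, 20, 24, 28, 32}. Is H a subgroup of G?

Yes

|H| = 9 divides |G| = 36, consistent with Lagrange.
H contains the identity, every element's inverse is in H, and H is closed under +: it is a subgroup.
In fact H = ⟨32⟩.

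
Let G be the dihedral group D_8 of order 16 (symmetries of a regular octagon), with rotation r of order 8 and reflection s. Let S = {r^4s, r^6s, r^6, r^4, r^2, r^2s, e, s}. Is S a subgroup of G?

Yes

|S| = 8 divides |G| = 16, consistent with Lagrange.
S contains the identity, every element's inverse is in S, and S is closed under ·: it is a subgroup.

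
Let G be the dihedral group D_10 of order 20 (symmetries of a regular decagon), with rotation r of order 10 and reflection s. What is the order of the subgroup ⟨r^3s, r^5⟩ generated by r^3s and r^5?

4

|⟨r^3s⟩| = 2 and |⟨r^5⟩| = 2, so |H| is a multiple of lcm(2, 2) = 2 and divides |G| = 20.
Closing under the operation: H = {e, r^5, r^3s, r^8s}, so |H| = 4.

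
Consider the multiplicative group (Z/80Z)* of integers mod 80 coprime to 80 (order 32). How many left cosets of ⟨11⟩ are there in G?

|⟨11⟩| = 4 and |G| = 32.
By Lagrange, [G : H] = |G|/|H| = 32/4 = 8.

8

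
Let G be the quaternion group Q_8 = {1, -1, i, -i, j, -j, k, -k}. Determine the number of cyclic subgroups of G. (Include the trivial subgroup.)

A cyclic subgroup of order d is generated by each of its φ(d) elements of order d, so the cyclic subgroups of order d number (#elements of order d)/φ(d).
Cyclic subgroups by order — order 1: 1; order 2: 1; order 4: 3.
Total: 5.

5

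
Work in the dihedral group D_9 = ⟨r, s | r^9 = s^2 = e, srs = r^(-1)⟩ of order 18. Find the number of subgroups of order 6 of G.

3

|G| = 18 and 6 | 18, so subgroups of order 6 are possible by Lagrange.
The subgroups of order 6 are: {e, r^3, r^6, r^2s, r^5s, r^8s}; {e, r^3, r^6, s, r^3s, r^6s}; {e, r^3, r^6, rs, r^4s, r^7s}.
So G has 3 subgroups of order 6.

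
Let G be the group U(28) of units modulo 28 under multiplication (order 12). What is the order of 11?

6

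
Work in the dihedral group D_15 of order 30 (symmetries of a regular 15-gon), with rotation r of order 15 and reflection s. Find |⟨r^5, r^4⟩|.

|⟨r^5⟩| = 3 and |⟨r^4⟩| = 15, so |H| is a multiple of lcm(3, 15) = 15 and divides |G| = 30.
Closing under the operation: H = {e, r, r^2, r^3, r^4, r^5, r^6, r^7, r^8, r^9, r^10, r^11, r^12, r^13, r^14}, so |H| = 15.

15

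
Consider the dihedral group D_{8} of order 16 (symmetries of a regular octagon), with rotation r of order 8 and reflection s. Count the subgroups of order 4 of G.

|G| = 16 and 4 | 16, so subgroups of order 4 are possible by Lagrange.
The subgroups of order 4 are: {e, r^2, r^4, r^6}; {e, r^4, r^2s, r^6s}; {e, r^4, r^3s, r^7s}; {e, r^4, s, r^4s}; … (5 in all).
So G has 5 subgroups of order 4.

5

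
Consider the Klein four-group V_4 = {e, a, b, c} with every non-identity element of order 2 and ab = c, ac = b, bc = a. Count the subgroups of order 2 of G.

3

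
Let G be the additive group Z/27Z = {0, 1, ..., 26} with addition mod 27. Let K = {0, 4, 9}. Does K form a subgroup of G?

No

9 ∈ K but its inverse 18 ∉ K, so K is not a subgroup.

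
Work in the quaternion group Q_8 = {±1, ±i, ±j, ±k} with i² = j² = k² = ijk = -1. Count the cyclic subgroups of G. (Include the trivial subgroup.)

Each element a generates a cyclic subgroup ⟨a⟩; distinct elements may generate the same one (a cyclic group of order d has φ(d) generators).
Cyclic subgroups by order — order 1: 1; order 2: 1; order 4: 3.
Total: 5.

5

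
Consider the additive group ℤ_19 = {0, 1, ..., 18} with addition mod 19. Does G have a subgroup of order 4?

No

4 does not divide |G| = 19, so by Lagrange no subgroup of order 4 exists.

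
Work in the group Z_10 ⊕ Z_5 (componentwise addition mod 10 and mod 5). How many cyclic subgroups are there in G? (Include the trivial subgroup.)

Group the elements of G by the cyclic subgroup they generate; each cyclic subgroup of order d accounts for φ(d) elements.
Cyclic subgroups by order — order 1: 1; order 2: 1; order 5: 6; order 10: 6.
Total: 14.

14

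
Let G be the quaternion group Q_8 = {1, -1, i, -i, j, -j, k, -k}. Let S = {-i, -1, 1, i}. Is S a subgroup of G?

Yes

|S| = 4 divides |G| = 8, consistent with Lagrange.
S contains the identity, every element's inverse is in S, and S is closed under ·: it is a subgroup.
In fact S = ⟨-i⟩.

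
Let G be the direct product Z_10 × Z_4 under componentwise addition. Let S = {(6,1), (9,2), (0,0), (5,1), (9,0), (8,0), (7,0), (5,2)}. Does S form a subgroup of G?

(9,0) ∈ S but its inverse (1,0) ∉ S, so S is not a subgroup.

No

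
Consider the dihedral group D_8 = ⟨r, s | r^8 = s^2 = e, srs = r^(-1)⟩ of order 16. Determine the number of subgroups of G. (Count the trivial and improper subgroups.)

|G| = 16, so by Lagrange every subgroup order divides 16. Divisors: 1, 2, 4, 8, 16.
Subgroups by order — order 1: 1; order 2: 9; order 4: 5; order 8: 3; order 16: 1.
Total: 1 + 9 + 5 + 3 + 1 = 19.

19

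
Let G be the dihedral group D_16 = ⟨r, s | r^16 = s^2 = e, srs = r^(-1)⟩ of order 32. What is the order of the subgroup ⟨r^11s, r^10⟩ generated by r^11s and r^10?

|⟨r^11s⟩| = 2 and |⟨r^10⟩| = 8, so |H| is a multiple of lcm(2, 8) = 8 and divides |G| = 32.
Closing under the operation: H = {e, r^2, r^4, r^6, r^8, r^10, r^12, r^14, rs, r^3s, r^5s, r^7s, r^9s, r^11s, r^13s, r^15s}, so |H| = 16.

16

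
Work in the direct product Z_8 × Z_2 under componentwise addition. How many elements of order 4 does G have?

An element (a,b) has order lcm(ord(a), ord(b)); count pairs with lcm equal to 4.
Enumerating gives 4 such elements.

4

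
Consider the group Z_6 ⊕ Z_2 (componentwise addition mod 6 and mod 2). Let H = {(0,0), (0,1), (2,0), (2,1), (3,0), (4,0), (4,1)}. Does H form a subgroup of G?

No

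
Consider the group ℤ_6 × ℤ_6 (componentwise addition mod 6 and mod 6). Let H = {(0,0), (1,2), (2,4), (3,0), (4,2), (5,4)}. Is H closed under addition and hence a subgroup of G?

|H| = 6 divides |G| = 36, consistent with Lagrange.
H contains the identity, every element's inverse is in H, and H is closed under +: it is a subgroup.
In fact H = ⟨(1,2)⟩.

Yes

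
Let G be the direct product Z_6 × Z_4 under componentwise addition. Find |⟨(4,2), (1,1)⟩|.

12

|⟨(4,2)⟩| = 6 and |⟨(1,1)⟩| = 12, so |H| is a multiple of lcm(6, 12) = 12 and divides |G| = 24.
Closing under the operation: H = {(0,0), (0,2), (1,1), (1,3), (2,0), (2,2), (3,1), (3,3), (4,0), (4,2), (5,1), (5,3)}, so |H| = 12.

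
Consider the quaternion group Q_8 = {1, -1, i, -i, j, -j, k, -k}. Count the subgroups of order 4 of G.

3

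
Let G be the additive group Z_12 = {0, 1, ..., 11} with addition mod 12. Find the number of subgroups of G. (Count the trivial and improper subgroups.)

Subgroups of the cyclic group Z_12 correspond bijectively to divisors of 12.
Divisors of 12: 1, 2, 3, 4, 6, 12.
So Z_12 has 6 subgroups.

6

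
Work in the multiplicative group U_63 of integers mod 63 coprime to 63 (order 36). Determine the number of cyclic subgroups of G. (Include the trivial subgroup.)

20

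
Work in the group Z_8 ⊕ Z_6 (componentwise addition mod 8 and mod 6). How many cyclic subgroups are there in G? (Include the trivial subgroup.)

A cyclic subgroup of order d is generated by each of its φ(d) elements of order d, so the cyclic subgroups of order d number (#elements of order d)/φ(d).
Cyclic subgroups by order — order 1: 1; order 2: 3; order 3: 1; order 4: 2; order 6: 3; order 8: 2; order 12: 2; order 24: 2.
Total: 16.

16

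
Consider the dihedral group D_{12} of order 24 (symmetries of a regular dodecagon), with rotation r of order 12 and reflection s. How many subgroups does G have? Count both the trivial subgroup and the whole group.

34

|G| = 24, so by Lagrange every subgroup order divides 24. Divisors: 1, 2, 3, 4, 6, 8, 12, 24.
Subgroups by order — order 1: 1; order 2: 13; order 3: 1; order 4: 7; order 6: 5; order 8: 3; order 12: 3; order 24: 1.
Total: 1 + 13 + 1 + 7 + 5 + 3 + 3 + 1 = 34.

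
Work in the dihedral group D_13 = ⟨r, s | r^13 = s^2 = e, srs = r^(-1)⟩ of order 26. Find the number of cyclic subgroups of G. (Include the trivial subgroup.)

Group the elements of G by the cyclic subgroup they generate; each cyclic subgroup of order d accounts for φ(d) elements.
Cyclic subgroups by order — order 1: 1; order 2: 13; order 13: 1.
Total: 15.

15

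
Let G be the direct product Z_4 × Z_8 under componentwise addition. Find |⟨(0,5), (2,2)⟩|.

16

|⟨(0,5)⟩| = 8 and |⟨(2,2)⟩| = 4, so |H| is a multiple of lcm(8, 4) = 8 and divides |G| = 32.
Closing under the operation: H = {(0,0), (0,1), (0,2), (0,3), (0,4), (0,5), (0,6), (0,7), (2,0), (2,1), (2,2), (2,3), (2,4), (2,5), (2,6), (2,7)}, so |H| = 16.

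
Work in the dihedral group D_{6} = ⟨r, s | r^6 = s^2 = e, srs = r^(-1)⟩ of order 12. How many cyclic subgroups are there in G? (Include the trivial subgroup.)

10

Each element a generates a cyclic subgroup ⟨a⟩; distinct elements may generate the same one (a cyclic group of order d has φ(d) generators).
Cyclic subgroups by order — order 1: 1; order 2: 7; order 3: 1; order 6: 1.
Total: 10.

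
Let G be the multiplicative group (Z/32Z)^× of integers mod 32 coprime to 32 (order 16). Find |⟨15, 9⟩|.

8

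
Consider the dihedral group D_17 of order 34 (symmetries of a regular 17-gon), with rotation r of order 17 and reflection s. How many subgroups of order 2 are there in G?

17

|G| = 34 and 2 | 34, so subgroups of order 2 are possible by Lagrange.
The subgroups of order 2 are: {e, r^10s}; {e, r^11s}; {e, r^12s}; {e, r^13s}; … (17 in all).
So G has 17 subgroups of order 2.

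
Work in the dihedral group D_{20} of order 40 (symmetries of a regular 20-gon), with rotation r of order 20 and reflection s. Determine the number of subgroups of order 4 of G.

|G| = 40 and 4 | 40, so subgroups of order 4 are possible by Lagrange.
The subgroups of order 4 are: {e, r^10, s, r^10s}; {e, r^10, rs, r^11s}; {e, r^10, r^2s, r^12s}; {e, r^10, r^3s, r^13s}; … (11 in all).
So G has 11 subgroups of order 4.

11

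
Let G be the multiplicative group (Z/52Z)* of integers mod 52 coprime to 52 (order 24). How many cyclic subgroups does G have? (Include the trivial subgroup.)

Each element a generates a cyclic subgroup ⟨a⟩; distinct elements may generate the same one (a cyclic group of order d has φ(d) generators).
Cyclic subgroups by order — order 1: 1; order 2: 3; order 3: 1; order 4: 2; order 6: 3; order 12: 2.
Total: 12.

12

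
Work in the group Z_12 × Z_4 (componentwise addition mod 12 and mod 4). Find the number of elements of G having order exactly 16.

An element (a,b) has order lcm(ord(a), ord(b)); count pairs with lcm equal to 16.
Enumerating gives 0 such elements.

0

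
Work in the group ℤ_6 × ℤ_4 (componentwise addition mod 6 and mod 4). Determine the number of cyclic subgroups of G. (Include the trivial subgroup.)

Group the elements of G by the cyclic subgroup they generate; each cyclic subgroup of order d accounts for φ(d) elements.
Cyclic subgroups by order — order 1: 1; order 2: 3; order 3: 1; order 4: 2; order 6: 3; order 12: 2.
Total: 12.

12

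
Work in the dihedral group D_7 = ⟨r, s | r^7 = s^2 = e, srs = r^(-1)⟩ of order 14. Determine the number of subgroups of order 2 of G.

7

|G| = 14 and 2 | 14, so subgroups of order 2 are possible by Lagrange.
The subgroups of order 2 are: {e, r^2s}; {e, r^3s}; {e, r^4s}; {e, r^5s}; … (7 in all).
So G has 7 subgroups of order 2.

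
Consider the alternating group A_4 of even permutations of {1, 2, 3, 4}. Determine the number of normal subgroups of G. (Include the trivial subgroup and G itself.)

G has 10 subgroups. Checking conjugation-invariance by order — order 1: 1/1 normal; order 2: 0/3 normal; order 3: 0/4 normal; order 4: 1/1 normal; order 12: 1/1 normal.
Total normal subgroups: 3.

3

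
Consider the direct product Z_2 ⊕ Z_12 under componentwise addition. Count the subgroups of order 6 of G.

|G| = 24 and 6 | 24, so subgroups of order 6 are possible by Lagrange.
The subgroups of order 6 are: {(0,0), (0,2), (0,4), (0,6), (0,8), (0,10)}; {(0,0), (0,4), (0,8), (1,0), (1,4), (1,8)}; {(0,0), (0,4), (0,8), (1,2), (1,6), (1,10)}.
So G has 3 subgroups of order 6.

3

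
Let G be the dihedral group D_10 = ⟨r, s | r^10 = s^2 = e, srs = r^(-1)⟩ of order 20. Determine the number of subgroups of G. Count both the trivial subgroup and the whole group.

22

|G| = 20, so by Lagrange every subgroup order divides 20. Divisors: 1, 2, 4, 5, 10, 20.
Subgroups by order — order 1: 1; order 2: 11; order 4: 5; order 5: 1; order 10: 3; order 20: 1.
Total: 1 + 11 + 5 + 1 + 3 + 1 = 22.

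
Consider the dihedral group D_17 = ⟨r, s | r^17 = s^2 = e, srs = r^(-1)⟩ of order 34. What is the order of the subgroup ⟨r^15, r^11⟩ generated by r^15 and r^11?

17

|⟨r^15⟩| = 17 and |⟨r^11⟩| = 17, so |H| is a multiple of lcm(17, 17) = 17 and divides |G| = 34.
Closing under the operation: H = {e, r, r^2, r^3, r^4, r^5, r^6, r^7, r^8, r^9, r^10, r^11, r^12, r^13, r^14, r^15, r^16}, so |H| = 17.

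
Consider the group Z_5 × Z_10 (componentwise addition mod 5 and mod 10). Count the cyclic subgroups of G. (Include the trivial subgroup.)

Group the elements of G by the cyclic subgroup they generate; each cyclic subgroup of order d accounts for φ(d) elements.
Cyclic subgroups by order — order 1: 1; order 2: 1; order 5: 6; order 10: 6.
Total: 14.

14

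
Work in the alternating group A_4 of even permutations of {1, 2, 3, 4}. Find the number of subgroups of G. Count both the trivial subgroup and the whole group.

10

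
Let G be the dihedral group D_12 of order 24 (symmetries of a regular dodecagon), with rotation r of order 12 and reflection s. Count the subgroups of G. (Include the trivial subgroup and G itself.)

|G| = 24, so by Lagrange every subgroup order divides 24. Divisors: 1, 2, 3, 4, 6, 8, 12, 24.
Subgroups by order — order 1: 1; order 2: 13; order 3: 1; order 4: 7; order 6: 5; order 8: 3; order 12: 3; order 24: 1.
Total: 1 + 13 + 1 + 7 + 5 + 3 + 3 + 1 = 34.

34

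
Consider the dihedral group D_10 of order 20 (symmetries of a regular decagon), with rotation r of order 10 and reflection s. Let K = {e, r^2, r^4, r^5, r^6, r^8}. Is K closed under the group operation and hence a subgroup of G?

No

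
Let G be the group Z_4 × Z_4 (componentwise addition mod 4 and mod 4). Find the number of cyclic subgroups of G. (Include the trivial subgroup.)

Each element a generates a cyclic subgroup ⟨a⟩; distinct elements may generate the same one (a cyclic group of order d has φ(d) generators).
Cyclic subgroups by order — order 1: 1; order 2: 3; order 4: 6.
Total: 10.

10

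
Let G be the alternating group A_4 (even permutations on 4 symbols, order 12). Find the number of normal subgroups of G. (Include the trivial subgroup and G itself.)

3

G has 10 subgroups. Checking conjugation-invariance by order — order 1: 1/1 normal; order 2: 0/3 normal; order 3: 0/4 normal; order 4: 1/1 normal; order 12: 1/1 normal.
Total normal subgroups: 3.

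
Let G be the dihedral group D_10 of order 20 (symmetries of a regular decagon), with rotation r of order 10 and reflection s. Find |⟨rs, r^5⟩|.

4

|⟨rs⟩| = 2 and |⟨r^5⟩| = 2, so |H| is a multiple of lcm(2, 2) = 2 and divides |G| = 20.
Closing under the operation: H = {e, r^5, rs, r^6s}, so |H| = 4.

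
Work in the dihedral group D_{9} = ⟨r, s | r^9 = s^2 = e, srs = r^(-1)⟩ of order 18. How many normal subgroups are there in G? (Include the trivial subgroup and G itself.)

4

G has 16 subgroups. Checking conjugation-invariance by order — order 1: 1/1 normal; order 2: 0/9 normal; order 3: 1/1 normal; order 6: 0/3 normal; order 9: 1/1 normal; order 18: 1/1 normal.
Total normal subgroups: 4.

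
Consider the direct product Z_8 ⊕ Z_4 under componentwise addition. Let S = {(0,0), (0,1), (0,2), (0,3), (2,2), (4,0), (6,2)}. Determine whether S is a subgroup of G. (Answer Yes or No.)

No

|S| = 7 does not divide |G| = 32, so by Lagrange S is not a subgroup.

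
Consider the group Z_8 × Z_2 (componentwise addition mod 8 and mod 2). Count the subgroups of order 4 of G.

|G| = 16 and 4 | 16, so subgroups of order 4 are possible by Lagrange.
The subgroups of order 4 are: {(0,0), (0,1), (4,0), (4,1)}; {(0,0), (2,0), (4,0), (6,0)}; {(0,0), (2,1), (4,0), (6,1)}.
So G has 3 subgroups of order 4.

3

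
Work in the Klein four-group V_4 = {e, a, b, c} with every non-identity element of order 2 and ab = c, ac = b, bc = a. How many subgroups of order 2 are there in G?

|G| = 4 and 2 | 4, so subgroups of order 2 are possible by Lagrange.
The subgroups of order 2 are: {e, a}; {e, b}; {e, c}.
So G has 3 subgroups of order 2.

3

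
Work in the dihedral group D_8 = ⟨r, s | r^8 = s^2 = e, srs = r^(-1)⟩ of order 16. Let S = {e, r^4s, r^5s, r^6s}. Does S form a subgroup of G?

No

Closure fails: r^6s · r^4s = r^2 ∉ S. So S is not a subgroup.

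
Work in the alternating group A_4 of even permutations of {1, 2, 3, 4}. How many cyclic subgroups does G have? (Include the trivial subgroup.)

8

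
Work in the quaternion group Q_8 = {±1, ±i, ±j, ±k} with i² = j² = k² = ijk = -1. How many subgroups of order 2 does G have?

1

|G| = 8 and 2 | 8, so subgroups of order 2 are possible by Lagrange.
The subgroups of order 2 are: {1, -1}.
So G has 1 subgroup of order 2.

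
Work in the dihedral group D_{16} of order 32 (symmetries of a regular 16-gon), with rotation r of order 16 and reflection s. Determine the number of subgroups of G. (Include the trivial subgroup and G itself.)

36

|G| = 32, so by Lagrange every subgroup order divides 32. Divisors: 1, 2, 4, 8, 16, 32.
Subgroups by order — order 1: 1; order 2: 17; order 4: 9; order 8: 5; order 16: 3; order 32: 1.
Total: 1 + 17 + 9 + 5 + 3 + 1 = 36.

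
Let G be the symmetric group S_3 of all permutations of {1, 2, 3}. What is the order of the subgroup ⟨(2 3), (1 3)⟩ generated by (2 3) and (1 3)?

|⟨(2 3)⟩| = 2 and |⟨(1 3)⟩| = 2, so |H| is a multiple of lcm(2, 2) = 2 and divides |G| = 6.
Closing {(2 3), (1 3)} under the group operation gives all of G, so |H| = 6.

6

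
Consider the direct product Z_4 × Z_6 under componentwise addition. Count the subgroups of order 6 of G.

|G| = 24 and 6 | 24, so subgroups of order 6 are possible by Lagrange.
The subgroups of order 6 are: {(0,0), (0,1), (0,2), (0,3), (0,4), (0,5)}; {(0,0), (0,2), (0,4), (2,0), (2,2), (2,4)}; {(0,0), (0,2), (0,4), (2,1), (2,3), (2,5)}.
So G has 3 subgroups of order 6.

3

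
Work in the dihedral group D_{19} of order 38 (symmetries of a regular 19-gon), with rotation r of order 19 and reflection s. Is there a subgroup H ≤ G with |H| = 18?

18 does not divide |G| = 38, so by Lagrange no subgroup of order 18 exists.

No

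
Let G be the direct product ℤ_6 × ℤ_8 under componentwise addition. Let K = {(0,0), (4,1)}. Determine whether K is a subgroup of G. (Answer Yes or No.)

(4,1) ∈ K but its inverse (2,7) ∉ K, so K is not a subgroup.

No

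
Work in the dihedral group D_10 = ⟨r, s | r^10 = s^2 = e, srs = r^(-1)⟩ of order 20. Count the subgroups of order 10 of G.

3

|G| = 20 and 10 | 20, so subgroups of order 10 are possible by Lagrange.
The subgroups of order 10 are: {e, r, r^2, r^3, r^4, r^5, r^6, r^7, r^8, r^9}; {e, r^2, r^4, r^6, r^8, s, r^2s, r^4s, r^6s, r^8s}; {e, r^2, r^4, r^6, r^8, rs, r^3s, r^5s, r^7s, r^9s}.
So G has 3 subgroups of order 10.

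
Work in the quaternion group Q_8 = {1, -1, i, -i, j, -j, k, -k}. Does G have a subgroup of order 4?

Yes

4 | 8. A subgroup of order 4 is {1, -1, i, -i}.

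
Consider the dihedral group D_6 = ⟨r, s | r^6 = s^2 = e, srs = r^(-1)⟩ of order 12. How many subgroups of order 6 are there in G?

|G| = 12 and 6 | 12, so subgroups of order 6 are possible by Lagrange.
The subgroups of order 6 are: {e, r, r^2, r^3, r^4, r^5}; {e, r^2, r^4, s, r^2s, r^4s}; {e, r^2, r^4, rs, r^3s, r^5s}.
So G has 3 subgroups of order 6.

3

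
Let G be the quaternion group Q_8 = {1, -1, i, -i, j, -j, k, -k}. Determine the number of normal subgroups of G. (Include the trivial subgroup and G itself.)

G has 6 subgroups. Checking conjugation-invariance by order — order 1: 1/1 normal; order 2: 1/1 normal; order 4: 3/3 normal; order 8: 1/1 normal.
Total normal subgroups: 6.

6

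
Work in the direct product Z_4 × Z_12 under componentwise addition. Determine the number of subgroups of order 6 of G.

|G| = 48 and 6 | 48, so subgroups of order 6 are possible by Lagrange.
The subgroups of order 6 are: {(0,0), (0,2), (0,4), (0,6), (0,8), (0,10)}; {(0,0), (0,4), (0,8), (2,0), (2,4), (2,8)}; {(0,0), (0,4), (0,8), (2,2), (2,6), (2,10)}.
So G has 3 subgroups of order 6.

3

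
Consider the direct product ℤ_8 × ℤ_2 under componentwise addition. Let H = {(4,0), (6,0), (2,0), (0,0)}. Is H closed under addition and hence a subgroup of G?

|H| = 4 divides |G| = 16, consistent with Lagrange.
H contains the identity, every element's inverse is in H, and H is closed under +: it is a subgroup.
In fact H = ⟨(6,0)⟩.

Yes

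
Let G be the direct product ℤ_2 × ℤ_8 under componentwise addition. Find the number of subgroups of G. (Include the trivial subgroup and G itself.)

11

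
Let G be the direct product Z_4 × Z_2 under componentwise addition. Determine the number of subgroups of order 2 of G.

|G| = 8 and 2 | 8, so subgroups of order 2 are possible by Lagrange.
The subgroups of order 2 are: {(0,0), (0,1)}; {(0,0), (2,0)}; {(0,0), (2,1)}.
So G has 3 subgroups of order 2.

3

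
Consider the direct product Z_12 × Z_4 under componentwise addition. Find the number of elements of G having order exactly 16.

An element (a,b) has order lcm(ord(a), ord(b)); count pairs with lcm equal to 16.
Enumerating gives 0 such elements.

0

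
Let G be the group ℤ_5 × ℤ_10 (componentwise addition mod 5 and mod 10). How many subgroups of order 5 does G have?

6

|G| = 50 and 5 | 50, so subgroups of order 5 are possible by Lagrange.
The subgroups of order 5 are: {(0,0), (0,2), (0,4), (0,6), (0,8)}; {(0,0), (1,0), (2,0), (3,0), (4,0)}; {(0,0), (1,2), (2,4), (3,6), (4,8)}; {(0,0), (1,4), (2,8), (3,2), (4,6)}; … (6 in all).
So G has 6 subgroups of order 5.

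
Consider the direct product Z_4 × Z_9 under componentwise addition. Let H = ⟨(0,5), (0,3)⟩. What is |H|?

9

|⟨(0,5)⟩| = 9 and |⟨(0,3)⟩| = 3, so |H| is a multiple of lcm(9, 3) = 9 and divides |G| = 36.
Closing under the operation: H = {(0,0), (0,1), (0,2), (0,3), (0,4), (0,5), (0,6), (0,7), (0,8)}, so |H| = 9.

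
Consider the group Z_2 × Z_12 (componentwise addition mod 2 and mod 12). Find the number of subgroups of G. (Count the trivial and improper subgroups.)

|G| = 24, so by Lagrange every subgroup order divides 24. Divisors: 1, 2, 3, 4, 6, 8, 12, 24.
Subgroups by order — order 1: 1; order 2: 3; order 3: 1; order 4: 3; order 6: 3; order 8: 1; order 12: 3; order 24: 1.
Total: 1 + 3 + 1 + 3 + 3 + 1 + 3 + 1 = 16.

16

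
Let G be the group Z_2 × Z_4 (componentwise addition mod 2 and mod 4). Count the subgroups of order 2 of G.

3

|G| = 8 and 2 | 8, so subgroups of order 2 are possible by Lagrange.
The subgroups of order 2 are: {(0,0), (0,2)}; {(0,0), (1,0)}; {(0,0), (1,2)}.
So G has 3 subgroups of order 2.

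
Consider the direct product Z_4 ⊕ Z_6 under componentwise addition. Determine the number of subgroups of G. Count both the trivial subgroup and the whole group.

16

|G| = 24, so by Lagrange every subgroup order divides 24. Divisors: 1, 2, 3, 4, 6, 8, 12, 24.
Subgroups by order — order 1: 1; order 2: 3; order 3: 1; order 4: 3; order 6: 3; order 8: 1; order 12: 3; order 24: 1.
Total: 1 + 3 + 1 + 3 + 3 + 1 + 3 + 1 = 16.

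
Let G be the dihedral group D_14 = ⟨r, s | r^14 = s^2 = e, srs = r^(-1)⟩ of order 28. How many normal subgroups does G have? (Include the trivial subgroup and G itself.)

7

G has 28 subgroups. Checking conjugation-invariance by order — order 1: 1/1 normal; order 2: 1/15 normal; order 4: 0/7 normal; order 7: 1/1 normal; order 14: 3/3 normal; order 28: 1/1 normal.
Total normal subgroups: 7.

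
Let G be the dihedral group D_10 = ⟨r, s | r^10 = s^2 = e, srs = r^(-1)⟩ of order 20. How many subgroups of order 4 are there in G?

|G| = 20 and 4 | 20, so subgroups of order 4 are possible by Lagrange.
The subgroups of order 4 are: {e, r^5, r^2s, r^7s}; {e, r^5, r^3s, r^8s}; {e, r^5, r^4s, r^9s}; {e, r^5, s, r^5s}; … (5 in all).
So G has 5 subgroups of order 4.

5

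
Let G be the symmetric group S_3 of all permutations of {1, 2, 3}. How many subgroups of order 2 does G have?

3

|G| = 6 and 2 | 6, so subgroups of order 2 are possible by Lagrange.
The subgroups of order 2 are: {e, (1 2)}; {e, (1 3)}; {e, (2 3)}.
So G has 3 subgroups of order 2.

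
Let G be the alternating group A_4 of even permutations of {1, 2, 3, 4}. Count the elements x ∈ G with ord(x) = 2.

3

The elements of order 2 are: (1 2)(3 4), (1 3)(2 4), (1 4)(2 3).
That's 3.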